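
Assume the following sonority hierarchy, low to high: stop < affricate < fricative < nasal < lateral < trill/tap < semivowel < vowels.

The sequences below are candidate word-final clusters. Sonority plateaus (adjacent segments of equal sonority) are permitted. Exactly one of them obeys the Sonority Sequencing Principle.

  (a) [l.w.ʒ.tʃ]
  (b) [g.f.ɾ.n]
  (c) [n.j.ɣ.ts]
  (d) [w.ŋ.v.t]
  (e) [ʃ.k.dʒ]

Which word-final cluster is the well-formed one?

(a) sonority 5-7-3-2: ill-formed.
(b) sonority 1-3-6-4: ill-formed.
(c) sonority 4-7-3-2: ill-formed.
(d) sonority 7-4-3-1: well-formed.
(e) sonority 3-1-2: ill-formed.

d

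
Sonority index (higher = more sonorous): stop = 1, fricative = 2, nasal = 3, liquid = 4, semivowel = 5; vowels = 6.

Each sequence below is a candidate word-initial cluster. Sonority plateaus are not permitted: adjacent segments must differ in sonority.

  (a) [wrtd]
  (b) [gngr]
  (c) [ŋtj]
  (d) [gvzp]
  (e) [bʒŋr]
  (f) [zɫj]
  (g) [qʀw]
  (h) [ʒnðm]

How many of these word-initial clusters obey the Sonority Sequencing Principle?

(a) sonority 5-4-1-1: ill-formed.
(b) sonority 1-3-1-4: ill-formed.
(c) sonority 3-1-5: ill-formed.
(d) sonority 1-2-2-1: ill-formed.
(e) sonority 1-2-3-4: well-formed.
(f) sonority 2-4-5: well-formed.
(g) sonority 1-4-5: well-formed.
(h) sonority 2-3-2-3: ill-formed.

3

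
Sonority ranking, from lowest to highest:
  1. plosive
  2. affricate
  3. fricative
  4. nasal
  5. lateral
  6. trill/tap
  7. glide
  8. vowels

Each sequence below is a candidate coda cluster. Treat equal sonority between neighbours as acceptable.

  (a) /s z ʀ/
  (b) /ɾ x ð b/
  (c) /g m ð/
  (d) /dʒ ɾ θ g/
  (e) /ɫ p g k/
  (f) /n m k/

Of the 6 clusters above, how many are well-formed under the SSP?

(a) 3-3-6 → violates
(b) 6-3-3-1 → obeys
(c) 1-4-3 → violates
(d) 2-6-3-1 → violates
(e) 5-1-1-1 → obeys
(f) 4-4-1 → obeys

3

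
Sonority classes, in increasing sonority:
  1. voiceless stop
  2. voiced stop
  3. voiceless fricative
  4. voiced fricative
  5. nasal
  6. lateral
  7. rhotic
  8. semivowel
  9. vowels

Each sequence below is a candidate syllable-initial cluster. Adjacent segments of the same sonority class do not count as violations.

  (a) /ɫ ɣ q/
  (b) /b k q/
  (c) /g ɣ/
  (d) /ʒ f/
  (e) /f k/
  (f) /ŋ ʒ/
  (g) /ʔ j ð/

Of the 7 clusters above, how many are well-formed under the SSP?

(a) 6-4-1 → violates
(b) 2-1-1 → violates
(c) 2-4 → obeys
(d) 4-3 → violates
(e) 3-1 → violates
(f) 5-4 → violates
(g) 1-8-4 → violates

1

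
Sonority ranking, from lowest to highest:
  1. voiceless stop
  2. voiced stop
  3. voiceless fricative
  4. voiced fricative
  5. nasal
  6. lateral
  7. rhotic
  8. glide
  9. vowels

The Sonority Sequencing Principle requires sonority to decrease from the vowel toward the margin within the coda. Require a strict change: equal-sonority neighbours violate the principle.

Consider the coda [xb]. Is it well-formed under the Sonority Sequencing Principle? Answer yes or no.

/x/ is a voiceless fricative (sonority 3).
/b/ is a voiced stop (sonority 2).
The profile 3-2 strictly falls, so the coda satisfies the SSP.

yes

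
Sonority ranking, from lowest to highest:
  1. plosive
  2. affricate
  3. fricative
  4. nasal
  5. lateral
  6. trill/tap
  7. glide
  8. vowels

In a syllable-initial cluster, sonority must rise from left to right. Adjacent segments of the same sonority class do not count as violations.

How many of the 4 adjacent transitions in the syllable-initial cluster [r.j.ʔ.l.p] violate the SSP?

2

/r/ — trill/tap, sonority 6.
/j/ — glide, sonority 7.
/ʔ/ — plosive, sonority 1.
/l/ — lateral, sonority 5.
/p/ — plosive, sonority 1.
/r/→/j/: 6→7 (rises) — ok.
/j/→/ʔ/: 7→1 (does not rise) — violation.
/ʔ/→/l/: 1→5 (rises) — ok.
/l/→/p/: 5→1 (does not rise) — violation.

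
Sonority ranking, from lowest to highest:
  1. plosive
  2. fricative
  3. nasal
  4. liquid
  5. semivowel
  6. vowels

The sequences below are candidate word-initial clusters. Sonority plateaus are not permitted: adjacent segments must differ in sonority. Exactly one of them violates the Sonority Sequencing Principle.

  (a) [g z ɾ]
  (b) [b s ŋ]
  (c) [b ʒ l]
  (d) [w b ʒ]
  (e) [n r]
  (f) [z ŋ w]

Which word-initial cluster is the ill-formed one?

(a) sonority 1-2-4: well-formed.
(b) sonority 1-2-3: well-formed.
(c) sonority 1-2-4: well-formed.
(d) sonority 5-1-2: ill-formed.
(e) sonority 3-4: well-formed.
(f) sonority 2-3-5: well-formed.

d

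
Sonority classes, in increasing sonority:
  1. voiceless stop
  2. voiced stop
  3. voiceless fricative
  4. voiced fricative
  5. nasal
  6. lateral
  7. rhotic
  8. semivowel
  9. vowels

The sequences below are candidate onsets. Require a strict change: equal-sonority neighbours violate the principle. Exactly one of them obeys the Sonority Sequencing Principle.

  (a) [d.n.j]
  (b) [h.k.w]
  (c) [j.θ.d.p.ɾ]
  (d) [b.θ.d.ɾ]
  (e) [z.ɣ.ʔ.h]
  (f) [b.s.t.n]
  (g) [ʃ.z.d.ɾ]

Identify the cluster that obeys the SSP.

a

(a) [d.n.j]: profile 2-5-8 — obeys.
(b) [h.k.w]: profile 3-1-8 — violates.
(c) [j.θ.d.p.ɾ]: profile 8-3-2-1-7 — violates.
(d) [b.θ.d.ɾ]: profile 2-3-2-7 — violates.
(e) [z.ɣ.ʔ.h]: profile 4-4-1-3 — violates.
(f) [b.s.t.n]: profile 2-3-1-5 — violates.
(g) [ʃ.z.d.ɾ]: profile 3-4-2-7 — violates.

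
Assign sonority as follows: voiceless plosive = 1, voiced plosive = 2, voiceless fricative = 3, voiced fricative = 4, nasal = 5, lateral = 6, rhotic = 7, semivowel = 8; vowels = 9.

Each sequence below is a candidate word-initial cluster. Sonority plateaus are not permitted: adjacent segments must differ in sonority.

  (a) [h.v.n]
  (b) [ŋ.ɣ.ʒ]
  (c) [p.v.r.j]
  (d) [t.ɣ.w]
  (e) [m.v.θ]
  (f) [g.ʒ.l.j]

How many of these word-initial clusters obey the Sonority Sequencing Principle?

4

(a) [h.v.n]: profile 3-4-5 — obeys.
(b) [ŋ.ɣ.ʒ]: profile 5-4-4 — violates.
(c) [p.v.r.j]: profile 1-4-7-8 — obeys.
(d) [t.ɣ.w]: profile 1-4-8 — obeys.
(e) [m.v.θ]: profile 5-4-3 — violates.
(f) [g.ʒ.l.j]: profile 2-4-6-8 — obeys.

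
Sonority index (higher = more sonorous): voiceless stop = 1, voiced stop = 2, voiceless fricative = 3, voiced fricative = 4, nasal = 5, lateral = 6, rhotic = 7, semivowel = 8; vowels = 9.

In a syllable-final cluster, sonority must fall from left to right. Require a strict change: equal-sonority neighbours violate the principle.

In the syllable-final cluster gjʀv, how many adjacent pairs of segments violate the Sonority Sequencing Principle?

/g/: voiced stop = 2.
/j/: semivowel = 8.
/ʀ/: rhotic = 7.
/v/: voiced fricative = 4.
/g/→/j/: 2→8 (does not fall) — violation.
/j/→/ʀ/: 8→7 (falls) — ok.
/ʀ/→/v/: 7→4 (falls) — ok.

1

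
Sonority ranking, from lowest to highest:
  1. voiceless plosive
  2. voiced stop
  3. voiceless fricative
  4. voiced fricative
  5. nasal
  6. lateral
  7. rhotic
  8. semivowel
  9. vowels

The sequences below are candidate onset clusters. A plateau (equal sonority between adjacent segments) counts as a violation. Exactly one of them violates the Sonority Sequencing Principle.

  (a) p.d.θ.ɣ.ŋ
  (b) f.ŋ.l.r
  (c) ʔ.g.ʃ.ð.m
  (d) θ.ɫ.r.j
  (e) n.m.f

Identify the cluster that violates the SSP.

(a) sonority 1-2-3-4-5: well-formed.
(b) sonority 3-5-6-7: well-formed.
(c) sonority 1-2-3-4-5: well-formed.
(d) sonority 3-6-7-8: well-formed.
(e) sonority 5-5-3: ill-formed.

e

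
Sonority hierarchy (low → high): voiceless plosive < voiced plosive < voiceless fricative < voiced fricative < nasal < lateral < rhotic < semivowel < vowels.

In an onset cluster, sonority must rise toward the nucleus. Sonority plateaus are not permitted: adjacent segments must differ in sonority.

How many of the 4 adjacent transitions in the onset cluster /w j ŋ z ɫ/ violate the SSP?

3

/w/ is a semivowel (sonority 8).
/j/ is a semivowel (sonority 8).
/ŋ/ is a nasal (sonority 5).
/z/ is a voiced fricative (sonority 4).
/ɫ/ is a lateral (sonority 6).
/w/→/j/: 8→8 (plateau) — violation.
/j/→/ŋ/: 8→5 (does not rise) — violation.
/ŋ/→/z/: 5→4 (does not rise) — violation.
/z/→/ɫ/: 4→6 (rises) — ok.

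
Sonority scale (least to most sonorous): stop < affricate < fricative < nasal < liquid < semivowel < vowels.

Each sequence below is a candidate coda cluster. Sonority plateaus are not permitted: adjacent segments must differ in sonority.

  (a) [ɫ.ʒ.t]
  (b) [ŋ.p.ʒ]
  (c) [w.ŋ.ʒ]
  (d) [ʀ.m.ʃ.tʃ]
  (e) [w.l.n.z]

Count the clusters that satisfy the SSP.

(a) 5-3-1 → obeys
(b) 4-1-3 → violates
(c) 6-4-3 → obeys
(d) 5-4-3-2 → obeys
(e) 6-5-4-3 → obeys

4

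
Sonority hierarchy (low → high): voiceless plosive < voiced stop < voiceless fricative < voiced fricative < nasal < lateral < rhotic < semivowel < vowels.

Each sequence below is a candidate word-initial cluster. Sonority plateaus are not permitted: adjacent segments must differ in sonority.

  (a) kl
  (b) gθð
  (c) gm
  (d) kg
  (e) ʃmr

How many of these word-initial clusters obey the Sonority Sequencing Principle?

5

(a) 1-6 → obeys
(b) 2-3-4 → obeys
(c) 2-5 → obeys
(d) 1-2 → obeys
(e) 3-5-7 → obeys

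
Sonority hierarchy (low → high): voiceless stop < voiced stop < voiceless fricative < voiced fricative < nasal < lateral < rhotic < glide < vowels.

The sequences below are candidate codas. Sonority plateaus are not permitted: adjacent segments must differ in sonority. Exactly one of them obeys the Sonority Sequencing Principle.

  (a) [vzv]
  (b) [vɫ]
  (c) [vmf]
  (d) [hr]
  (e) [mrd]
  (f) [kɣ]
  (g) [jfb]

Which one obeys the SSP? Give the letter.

(a) sonority 4-4-4: ill-formed.
(b) sonority 4-6: ill-formed.
(c) sonority 4-5-3: ill-formed.
(d) sonority 3-7: ill-formed.
(e) sonority 5-7-2: ill-formed.
(f) sonority 1-4: ill-formed.
(g) sonority 8-3-2: well-formed.

g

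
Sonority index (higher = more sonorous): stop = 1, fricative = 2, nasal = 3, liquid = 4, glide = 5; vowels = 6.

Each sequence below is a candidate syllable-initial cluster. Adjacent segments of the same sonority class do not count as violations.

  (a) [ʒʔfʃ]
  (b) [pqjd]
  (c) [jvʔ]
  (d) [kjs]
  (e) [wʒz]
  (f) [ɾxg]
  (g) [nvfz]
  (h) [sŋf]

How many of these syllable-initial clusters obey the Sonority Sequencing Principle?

0

(a) [ʒʔfʃ]: profile 2-1-2-2 — violates.
(b) [pqjd]: profile 1-1-5-1 — violates.
(c) [jvʔ]: profile 5-2-1 — violates.
(d) [kjs]: profile 1-5-2 — violates.
(e) [wʒz]: profile 5-2-2 — violates.
(f) [ɾxg]: profile 4-2-1 — violates.
(g) [nvfz]: profile 3-2-2-2 — violates.
(h) [sŋf]: profile 2-3-2 — violates.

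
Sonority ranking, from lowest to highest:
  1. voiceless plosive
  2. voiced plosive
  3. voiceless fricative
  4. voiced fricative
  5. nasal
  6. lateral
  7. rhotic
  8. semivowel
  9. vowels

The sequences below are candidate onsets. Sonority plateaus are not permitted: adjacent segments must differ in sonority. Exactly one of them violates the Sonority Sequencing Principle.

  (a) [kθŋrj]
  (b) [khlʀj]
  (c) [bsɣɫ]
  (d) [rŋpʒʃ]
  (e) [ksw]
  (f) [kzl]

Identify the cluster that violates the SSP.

(a) sonority 1-3-5-7-8: well-formed.
(b) sonority 1-3-6-7-8: well-formed.
(c) sonority 2-3-4-6: well-formed.
(d) sonority 7-5-1-4-3: ill-formed.
(e) sonority 1-3-8: well-formed.
(f) sonority 1-4-6: well-formed.

d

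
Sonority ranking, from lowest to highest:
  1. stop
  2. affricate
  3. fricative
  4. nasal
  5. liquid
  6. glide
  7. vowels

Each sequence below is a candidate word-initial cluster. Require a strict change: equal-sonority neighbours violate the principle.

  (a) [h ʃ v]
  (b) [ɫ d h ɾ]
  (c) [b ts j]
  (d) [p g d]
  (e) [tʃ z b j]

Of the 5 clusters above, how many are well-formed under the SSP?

(a) [h ʃ v]: profile 3-3-3 — violates.
(b) [ɫ d h ɾ]: profile 5-1-3-5 — violates.
(c) [b ts j]: profile 1-2-6 — obeys.
(d) [p g d]: profile 1-1-1 — violates.
(e) [tʃ z b j]: profile 2-3-1-6 — violates.

1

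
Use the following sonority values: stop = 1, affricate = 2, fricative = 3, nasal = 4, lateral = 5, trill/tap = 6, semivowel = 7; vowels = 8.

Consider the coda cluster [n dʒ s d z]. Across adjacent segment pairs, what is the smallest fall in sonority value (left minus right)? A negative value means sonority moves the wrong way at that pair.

-2

/n/ is a nasal (sonority 4).
/dʒ/ is an affricate (sonority 2).
/s/ is a fricative (sonority 3).
/d/ is a stop (sonority 1).
/z/ is a fricative (sonority 3).
/n/→/dʒ/: change +2.
/dʒ/→/s/: change -1.
/s/→/d/: change +2.
/d/→/z/: change -2.
Minimum = -2.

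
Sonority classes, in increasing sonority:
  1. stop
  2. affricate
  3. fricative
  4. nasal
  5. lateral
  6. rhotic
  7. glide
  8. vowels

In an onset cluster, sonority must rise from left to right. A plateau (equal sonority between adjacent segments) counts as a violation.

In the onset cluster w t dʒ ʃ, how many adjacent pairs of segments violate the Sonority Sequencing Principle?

/w/ is a glide (sonority 7).
/t/ is a stop (sonority 1).
/dʒ/ is an affricate (sonority 2).
/ʃ/ is a fricative (sonority 3).
/w/→/t/: 7→1 (does not rise) — violation.
/t/→/dʒ/: 1→2 (rises) — ok.
/dʒ/→/ʃ/: 2→3 (rises) — ok.

1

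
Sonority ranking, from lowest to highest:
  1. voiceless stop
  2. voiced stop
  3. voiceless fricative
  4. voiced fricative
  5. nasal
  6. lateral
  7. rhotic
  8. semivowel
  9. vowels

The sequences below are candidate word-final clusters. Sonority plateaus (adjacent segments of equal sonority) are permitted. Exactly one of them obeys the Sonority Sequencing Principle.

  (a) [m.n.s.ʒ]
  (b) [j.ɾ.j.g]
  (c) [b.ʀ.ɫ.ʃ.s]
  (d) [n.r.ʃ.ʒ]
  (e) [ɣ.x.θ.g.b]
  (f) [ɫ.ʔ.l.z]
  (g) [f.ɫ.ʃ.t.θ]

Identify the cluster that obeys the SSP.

(a) sonority 5-5-3-4: ill-formed.
(b) sonority 8-7-8-2: ill-formed.
(c) sonority 2-7-6-3-3: ill-formed.
(d) sonority 5-7-3-4: ill-formed.
(e) sonority 4-3-3-2-2: well-formed.
(f) sonority 6-1-6-4: ill-formed.
(g) sonority 3-6-3-1-3: ill-formed.

e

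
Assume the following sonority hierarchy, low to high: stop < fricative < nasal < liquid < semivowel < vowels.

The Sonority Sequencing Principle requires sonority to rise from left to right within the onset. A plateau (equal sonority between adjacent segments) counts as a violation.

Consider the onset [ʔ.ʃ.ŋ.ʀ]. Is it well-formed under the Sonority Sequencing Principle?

yes

/ʔ/ is a stop (sonority 1).
/ʃ/ is a fricative (sonority 2).
/ŋ/ is a nasal (sonority 3).
/ʀ/ is a liquid (sonority 4).
The profile 1-2-3-4 strictly rises, so the onset satisfies the SSP.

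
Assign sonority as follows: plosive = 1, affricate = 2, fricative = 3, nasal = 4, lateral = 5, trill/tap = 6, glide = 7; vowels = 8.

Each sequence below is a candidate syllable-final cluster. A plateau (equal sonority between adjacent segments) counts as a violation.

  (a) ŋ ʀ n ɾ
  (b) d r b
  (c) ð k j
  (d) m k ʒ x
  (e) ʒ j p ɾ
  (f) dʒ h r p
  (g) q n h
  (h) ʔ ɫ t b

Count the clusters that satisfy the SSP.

(a) sonority 4-6-4-6: ill-formed.
(b) sonority 1-6-1: ill-formed.
(c) sonority 3-1-7: ill-formed.
(d) sonority 4-1-3-3: ill-formed.
(e) sonority 3-7-1-6: ill-formed.
(f) sonority 2-3-6-1: ill-formed.
(g) sonority 1-4-3: ill-formed.
(h) sonority 1-5-1-1: ill-formed.

0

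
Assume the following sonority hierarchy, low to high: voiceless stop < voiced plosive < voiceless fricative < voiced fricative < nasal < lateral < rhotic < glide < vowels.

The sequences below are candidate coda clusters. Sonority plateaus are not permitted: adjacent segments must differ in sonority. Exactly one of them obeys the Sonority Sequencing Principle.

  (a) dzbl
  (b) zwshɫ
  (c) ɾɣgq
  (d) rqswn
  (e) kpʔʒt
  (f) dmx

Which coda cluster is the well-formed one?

c

(a) sonority 2-4-2-6: ill-formed.
(b) sonority 4-8-3-3-6: ill-formed.
(c) sonority 7-4-2-1: well-formed.
(d) sonority 7-1-3-8-5: ill-formed.
(e) sonority 1-1-1-4-1: ill-formed.
(f) sonority 2-5-3: ill-formed.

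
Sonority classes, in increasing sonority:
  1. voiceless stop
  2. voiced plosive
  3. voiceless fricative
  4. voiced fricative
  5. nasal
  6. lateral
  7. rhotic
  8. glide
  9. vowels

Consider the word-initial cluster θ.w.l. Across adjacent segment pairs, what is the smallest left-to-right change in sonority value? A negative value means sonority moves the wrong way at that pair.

-2

/θ/ is a voiceless fricative (sonority 3).
/w/ is a glide (sonority 8).
/l/ is a lateral (sonority 6).
/θ/→/w/: change +5.
/w/→/l/: change -2.
Minimum = -2.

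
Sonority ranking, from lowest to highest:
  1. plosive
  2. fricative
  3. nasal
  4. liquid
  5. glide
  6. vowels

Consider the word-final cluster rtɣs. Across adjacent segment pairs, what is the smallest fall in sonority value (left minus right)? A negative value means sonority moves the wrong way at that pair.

/r/ — liquid, sonority 4.
/t/ — plosive, sonority 1.
/ɣ/ — fricative, sonority 2.
/s/ — fricative, sonority 2.
/r/→/t/: change +3.
/t/→/ɣ/: change -1.
/ɣ/→/s/: change +0.
Minimum = -1.

-1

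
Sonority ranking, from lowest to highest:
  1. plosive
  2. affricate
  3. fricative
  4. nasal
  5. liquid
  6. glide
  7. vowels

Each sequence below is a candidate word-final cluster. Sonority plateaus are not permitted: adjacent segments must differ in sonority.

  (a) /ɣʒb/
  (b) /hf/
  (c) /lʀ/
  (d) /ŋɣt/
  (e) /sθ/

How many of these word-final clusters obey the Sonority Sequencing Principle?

(a) 3-3-1 → violates
(b) 3-3 → violates
(c) 5-5 → violates
(d) 4-3-1 → obeys
(e) 3-3 → violates

1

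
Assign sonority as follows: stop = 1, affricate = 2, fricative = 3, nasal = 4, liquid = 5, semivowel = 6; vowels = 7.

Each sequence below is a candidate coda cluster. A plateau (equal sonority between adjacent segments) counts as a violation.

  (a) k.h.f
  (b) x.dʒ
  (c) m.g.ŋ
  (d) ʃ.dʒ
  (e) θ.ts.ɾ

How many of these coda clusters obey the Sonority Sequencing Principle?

(a) sonority 1-3-3: ill-formed.
(b) sonority 3-2: well-formed.
(c) sonority 4-1-4: ill-formed.
(d) sonority 3-2: well-formed.
(e) sonority 3-2-5: ill-formed.

2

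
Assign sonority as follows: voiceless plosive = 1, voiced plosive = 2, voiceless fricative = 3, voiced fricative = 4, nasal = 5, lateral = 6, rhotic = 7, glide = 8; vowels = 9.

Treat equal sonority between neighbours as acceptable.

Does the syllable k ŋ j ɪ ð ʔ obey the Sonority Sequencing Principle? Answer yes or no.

yes

Onset: /k/ is a voiceless plosive (sonority 1), /ŋ/ is a nasal (sonority 5), /j/ is a glide (sonority 8); then the nucleus /ɪ/ (sonority 9).
Onset profile 1-5-8-9 — rises to the nucleus.
Coda: /ð/ is a voiced fricative (sonority 4), /ʔ/ is a voiceless plosive (sonority 1).
Coda profile 9-4-1 — falls from the nucleus.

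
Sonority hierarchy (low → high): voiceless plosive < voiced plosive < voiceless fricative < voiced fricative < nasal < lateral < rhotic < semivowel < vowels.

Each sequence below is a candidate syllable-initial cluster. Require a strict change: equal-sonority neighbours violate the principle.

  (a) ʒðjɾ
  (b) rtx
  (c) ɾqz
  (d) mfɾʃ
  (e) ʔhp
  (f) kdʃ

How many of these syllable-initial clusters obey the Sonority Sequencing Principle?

1

(a) ʒðjɾ: profile 4-4-8-7 — violates.
(b) rtx: profile 7-1-3 — violates.
(c) ɾqz: profile 7-1-4 — violates.
(d) mfɾʃ: profile 5-3-7-3 — violates.
(e) ʔhp: profile 1-3-1 — violates.
(f) kdʃ: profile 1-2-3 — obeys.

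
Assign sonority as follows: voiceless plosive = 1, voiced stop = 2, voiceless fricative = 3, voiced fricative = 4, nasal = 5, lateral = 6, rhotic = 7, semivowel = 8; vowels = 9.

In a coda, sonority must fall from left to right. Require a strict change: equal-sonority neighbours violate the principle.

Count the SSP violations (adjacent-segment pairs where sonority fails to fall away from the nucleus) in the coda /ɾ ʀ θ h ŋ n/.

/ɾ/ — rhotic, sonority 7.
/ʀ/ — rhotic, sonority 7.
/θ/ — voiceless fricative, sonority 3.
/h/ — voiceless fricative, sonority 3.
/ŋ/ — nasal, sonority 5.
/n/ — nasal, sonority 5.
/ɾ/→/ʀ/: 7→7 (plateau) — violation.
/ʀ/→/θ/: 7→3 (falls) — ok.
/θ/→/h/: 3→3 (plateau) — violation.
/h/→/ŋ/: 3→5 (does not fall) — violation.
/ŋ/→/n/: 5→5 (plateau) — violation.

4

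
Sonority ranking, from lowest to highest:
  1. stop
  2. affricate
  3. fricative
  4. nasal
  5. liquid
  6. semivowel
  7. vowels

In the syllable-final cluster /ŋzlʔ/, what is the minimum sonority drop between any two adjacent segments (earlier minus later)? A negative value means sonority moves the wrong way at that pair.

-2

/ŋ/ is a nasal (sonority 4).
/z/ is a fricative (sonority 3).
/l/ is a liquid (sonority 5).
/ʔ/ is a stop (sonority 1).
/ŋ/→/z/: change +1.
/z/→/l/: change -2.
/l/→/ʔ/: change +4.
Minimum = -2.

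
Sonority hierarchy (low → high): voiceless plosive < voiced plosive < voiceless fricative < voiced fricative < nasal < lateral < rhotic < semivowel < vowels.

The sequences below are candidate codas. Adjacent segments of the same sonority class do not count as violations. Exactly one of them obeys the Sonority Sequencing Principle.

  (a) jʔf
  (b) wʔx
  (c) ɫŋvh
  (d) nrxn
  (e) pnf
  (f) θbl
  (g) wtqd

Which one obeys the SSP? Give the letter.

c

(a) 8-1-3 → violates
(b) 8-1-3 → violates
(c) 6-5-4-3 → obeys
(d) 5-7-3-5 → violates
(e) 1-5-3 → violates
(f) 3-2-6 → violates
(g) 8-1-1-2 → violates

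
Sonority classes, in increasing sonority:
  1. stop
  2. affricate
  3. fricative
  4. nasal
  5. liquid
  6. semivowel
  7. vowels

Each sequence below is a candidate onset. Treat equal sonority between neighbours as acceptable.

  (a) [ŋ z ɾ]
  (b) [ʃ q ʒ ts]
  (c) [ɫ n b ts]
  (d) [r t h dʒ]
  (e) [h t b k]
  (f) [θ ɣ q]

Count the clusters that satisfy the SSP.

(a) [ŋ z ɾ]: profile 4-3-5 — violates.
(b) [ʃ q ʒ ts]: profile 3-1-3-2 — violates.
(c) [ɫ n b ts]: profile 5-4-1-2 — violates.
(d) [r t h dʒ]: profile 5-1-3-2 — violates.
(e) [h t b k]: profile 3-1-1-1 — violates.
(f) [θ ɣ q]: profile 3-3-1 — violates.

0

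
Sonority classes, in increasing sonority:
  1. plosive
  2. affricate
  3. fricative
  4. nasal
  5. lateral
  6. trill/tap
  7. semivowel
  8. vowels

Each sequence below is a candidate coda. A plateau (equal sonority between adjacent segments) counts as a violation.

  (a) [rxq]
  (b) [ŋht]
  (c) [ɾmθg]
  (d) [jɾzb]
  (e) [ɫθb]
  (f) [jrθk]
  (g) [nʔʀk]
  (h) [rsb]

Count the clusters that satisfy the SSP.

7

(a) sonority 6-3-1: well-formed.
(b) sonority 4-3-1: well-formed.
(c) sonority 6-4-3-1: well-formed.
(d) sonority 7-6-3-1: well-formed.
(e) sonority 5-3-1: well-formed.
(f) sonority 7-6-3-1: well-formed.
(g) sonority 4-1-6-1: ill-formed.
(h) sonority 6-3-1: well-formed.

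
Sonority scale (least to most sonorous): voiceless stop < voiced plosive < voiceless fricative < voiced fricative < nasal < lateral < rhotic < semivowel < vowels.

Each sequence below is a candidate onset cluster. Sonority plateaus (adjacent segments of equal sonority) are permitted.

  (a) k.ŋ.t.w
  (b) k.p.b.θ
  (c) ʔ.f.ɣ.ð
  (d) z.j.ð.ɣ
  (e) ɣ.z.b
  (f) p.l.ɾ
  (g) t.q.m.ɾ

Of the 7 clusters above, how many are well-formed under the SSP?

(a) 1-5-1-8 → violates
(b) 1-1-2-3 → obeys
(c) 1-3-4-4 → obeys
(d) 4-8-4-4 → violates
(e) 4-4-2 → violates
(f) 1-6-7 → obeys
(g) 1-1-5-7 → obeys

4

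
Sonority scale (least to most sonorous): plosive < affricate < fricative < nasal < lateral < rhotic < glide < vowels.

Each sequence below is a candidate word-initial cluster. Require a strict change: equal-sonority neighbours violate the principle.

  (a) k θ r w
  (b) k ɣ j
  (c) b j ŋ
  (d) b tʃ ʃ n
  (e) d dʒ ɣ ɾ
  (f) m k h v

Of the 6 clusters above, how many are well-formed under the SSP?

(a) k θ r w: profile 1-3-6-7 — obeys.
(b) k ɣ j: profile 1-3-7 — obeys.
(c) b j ŋ: profile 1-7-4 — violates.
(d) b tʃ ʃ n: profile 1-2-3-4 — obeys.
(e) d dʒ ɣ ɾ: profile 1-2-3-6 — obeys.
(f) m k h v: profile 4-1-3-3 — violates.

4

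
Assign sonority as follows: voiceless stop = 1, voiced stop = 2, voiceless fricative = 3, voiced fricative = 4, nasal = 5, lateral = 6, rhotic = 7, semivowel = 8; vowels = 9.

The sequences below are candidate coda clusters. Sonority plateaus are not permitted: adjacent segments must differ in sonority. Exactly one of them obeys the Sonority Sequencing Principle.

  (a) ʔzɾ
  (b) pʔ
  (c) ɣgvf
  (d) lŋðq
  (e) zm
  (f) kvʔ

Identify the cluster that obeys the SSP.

d

(a) ʔzɾ: profile 1-4-7 — violates.
(b) pʔ: profile 1-1 — violates.
(c) ɣgvf: profile 4-2-4-3 — violates.
(d) lŋðq: profile 6-5-4-1 — obeys.
(e) zm: profile 4-5 — violates.
(f) kvʔ: profile 1-4-1 — violates.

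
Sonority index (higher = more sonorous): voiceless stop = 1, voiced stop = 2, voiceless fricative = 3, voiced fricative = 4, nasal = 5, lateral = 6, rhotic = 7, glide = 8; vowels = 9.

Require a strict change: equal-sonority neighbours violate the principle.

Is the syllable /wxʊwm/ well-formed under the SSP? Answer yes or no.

no

Onset: /w/ is a glide (sonority 8), /x/ is a voiceless fricative (sonority 3); then the nucleus /ʊ/ (sonority 9).
Onset profile 8-3-9 — does not strictly rise throughout.
Coda: /w/ is a glide (sonority 8), /m/ is a nasal (sonority 5).
Coda profile 9-8-5 — falls from the nucleus.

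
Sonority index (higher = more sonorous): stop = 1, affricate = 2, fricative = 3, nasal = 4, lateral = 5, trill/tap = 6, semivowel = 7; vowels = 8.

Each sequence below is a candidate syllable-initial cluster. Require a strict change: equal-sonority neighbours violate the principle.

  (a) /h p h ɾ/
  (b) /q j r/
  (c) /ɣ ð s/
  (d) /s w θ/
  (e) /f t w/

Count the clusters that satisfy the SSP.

(a) /h p h ɾ/: profile 3-1-3-6 — violates.
(b) /q j r/: profile 1-7-6 — violates.
(c) /ɣ ð s/: profile 3-3-3 — violates.
(d) /s w θ/: profile 3-7-3 — violates.
(e) /f t w/: profile 3-1-7 — violates.

0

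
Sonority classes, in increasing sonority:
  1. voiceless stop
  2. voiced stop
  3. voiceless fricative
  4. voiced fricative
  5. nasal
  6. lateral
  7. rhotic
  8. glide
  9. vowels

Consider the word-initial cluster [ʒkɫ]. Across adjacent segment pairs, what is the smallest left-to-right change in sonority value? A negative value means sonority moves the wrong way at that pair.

/ʒ/ is a voiced fricative (sonority 4).
/k/ is a voiceless stop (sonority 1).
/ɫ/ is a lateral (sonority 6).
/ʒ/→/k/: change -3.
/k/→/ɫ/: change +5.
Minimum = -3.

-3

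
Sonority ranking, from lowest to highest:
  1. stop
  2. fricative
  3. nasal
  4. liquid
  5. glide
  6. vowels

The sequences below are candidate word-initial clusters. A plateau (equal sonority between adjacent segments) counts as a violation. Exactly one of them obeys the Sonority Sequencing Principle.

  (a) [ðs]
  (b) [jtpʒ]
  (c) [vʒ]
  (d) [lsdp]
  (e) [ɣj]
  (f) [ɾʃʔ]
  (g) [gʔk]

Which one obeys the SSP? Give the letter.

e

(a) sonority 2-2: ill-formed.
(b) sonority 5-1-1-2: ill-formed.
(c) sonority 2-2: ill-formed.
(d) sonority 4-2-1-1: ill-formed.
(e) sonority 2-5: well-formed.
(f) sonority 4-2-1: ill-formed.
(g) sonority 1-1-1: ill-formed.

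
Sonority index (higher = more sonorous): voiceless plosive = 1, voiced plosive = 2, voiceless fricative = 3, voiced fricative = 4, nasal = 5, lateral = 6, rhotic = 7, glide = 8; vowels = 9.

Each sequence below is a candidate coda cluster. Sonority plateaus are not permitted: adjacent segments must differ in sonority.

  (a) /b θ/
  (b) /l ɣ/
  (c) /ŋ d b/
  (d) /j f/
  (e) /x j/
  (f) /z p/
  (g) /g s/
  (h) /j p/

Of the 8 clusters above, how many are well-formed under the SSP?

(a) /b θ/: profile 2-3 — violates.
(b) /l ɣ/: profile 6-4 — obeys.
(c) /ŋ d b/: profile 5-2-2 — violates.
(d) /j f/: profile 8-3 — obeys.
(e) /x j/: profile 3-8 — violates.
(f) /z p/: profile 4-1 — obeys.
(g) /g s/: profile 2-3 — violates.
(h) /j p/: profile 8-1 — obeys.

4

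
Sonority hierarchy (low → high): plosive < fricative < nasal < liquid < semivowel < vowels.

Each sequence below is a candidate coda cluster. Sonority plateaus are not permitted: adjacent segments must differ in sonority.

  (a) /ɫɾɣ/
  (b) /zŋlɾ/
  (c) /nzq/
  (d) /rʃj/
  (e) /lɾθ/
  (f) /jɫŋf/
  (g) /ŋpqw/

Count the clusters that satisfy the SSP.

2

(a) sonority 4-4-2: ill-formed.
(b) sonority 2-3-4-4: ill-formed.
(c) sonority 3-2-1: well-formed.
(d) sonority 4-2-5: ill-formed.
(e) sonority 4-4-2: ill-formed.
(f) sonority 5-4-3-2: well-formed.
(g) sonority 3-1-1-5: ill-formed.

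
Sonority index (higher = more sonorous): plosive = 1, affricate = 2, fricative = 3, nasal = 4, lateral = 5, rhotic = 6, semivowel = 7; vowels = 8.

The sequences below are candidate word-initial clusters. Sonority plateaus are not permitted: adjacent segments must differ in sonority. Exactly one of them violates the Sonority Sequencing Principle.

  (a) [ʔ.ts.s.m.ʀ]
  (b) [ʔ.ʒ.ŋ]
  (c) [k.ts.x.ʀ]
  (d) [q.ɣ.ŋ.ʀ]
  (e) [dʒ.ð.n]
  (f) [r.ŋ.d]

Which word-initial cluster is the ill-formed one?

f

(a) [ʔ.ts.s.m.ʀ]: profile 1-2-3-4-6 — obeys.
(b) [ʔ.ʒ.ŋ]: profile 1-3-4 — obeys.
(c) [k.ts.x.ʀ]: profile 1-2-3-6 — obeys.
(d) [q.ɣ.ŋ.ʀ]: profile 1-3-4-6 — obeys.
(e) [dʒ.ð.n]: profile 2-3-4 — obeys.
(f) [r.ŋ.d]: profile 6-4-1 — violates.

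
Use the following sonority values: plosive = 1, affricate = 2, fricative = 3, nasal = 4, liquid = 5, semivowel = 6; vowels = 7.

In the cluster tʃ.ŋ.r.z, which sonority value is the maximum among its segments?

5

/tʃ/ — affricate, sonority 2.
/ŋ/ — nasal, sonority 4.
/r/ — liquid, sonority 5.
/z/ — fricative, sonority 3.
The maximum is 5.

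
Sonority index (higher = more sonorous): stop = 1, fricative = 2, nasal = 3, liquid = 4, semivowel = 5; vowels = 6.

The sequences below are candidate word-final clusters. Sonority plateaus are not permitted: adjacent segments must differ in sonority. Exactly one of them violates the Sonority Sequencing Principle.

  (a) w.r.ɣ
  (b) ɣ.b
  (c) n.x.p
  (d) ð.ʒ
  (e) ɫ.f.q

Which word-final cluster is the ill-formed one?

(a) sonority 5-4-2: well-formed.
(b) sonority 2-1: well-formed.
(c) sonority 3-2-1: well-formed.
(d) sonority 2-2: ill-formed.
(e) sonority 4-2-1: well-formed.

d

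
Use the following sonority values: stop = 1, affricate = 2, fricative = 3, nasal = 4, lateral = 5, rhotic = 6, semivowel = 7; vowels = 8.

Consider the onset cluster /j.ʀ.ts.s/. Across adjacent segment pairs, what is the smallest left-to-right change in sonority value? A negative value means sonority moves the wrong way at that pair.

-4

/j/ — semivowel, sonority 7.
/ʀ/ — rhotic, sonority 6.
/ts/ — affricate, sonority 2.
/s/ — fricative, sonority 3.
/j/→/ʀ/: change -1.
/ʀ/→/ts/: change -4.
/ts/→/s/: change +1.
Minimum = -4.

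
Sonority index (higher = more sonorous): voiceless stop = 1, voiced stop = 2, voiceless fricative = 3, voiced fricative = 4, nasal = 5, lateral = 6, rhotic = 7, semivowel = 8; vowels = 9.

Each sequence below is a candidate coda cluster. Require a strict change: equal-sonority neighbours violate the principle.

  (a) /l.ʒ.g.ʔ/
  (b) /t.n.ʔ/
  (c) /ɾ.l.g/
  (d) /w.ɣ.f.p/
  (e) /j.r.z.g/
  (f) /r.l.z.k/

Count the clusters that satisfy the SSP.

(a) /l.ʒ.g.ʔ/: profile 6-4-2-1 — obeys.
(b) /t.n.ʔ/: profile 1-5-1 — violates.
(c) /ɾ.l.g/: profile 7-6-2 — obeys.
(d) /w.ɣ.f.p/: profile 8-4-3-1 — obeys.
(e) /j.r.z.g/: profile 8-7-4-2 — obeys.
(f) /r.l.z.k/: profile 7-6-4-1 — obeys.

5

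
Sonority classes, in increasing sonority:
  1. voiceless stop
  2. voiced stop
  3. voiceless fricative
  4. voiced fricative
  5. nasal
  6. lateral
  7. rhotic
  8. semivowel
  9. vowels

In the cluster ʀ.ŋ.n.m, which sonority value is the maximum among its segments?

7

/ʀ/ is a rhotic (sonority 7).
/ŋ/ is a nasal (sonority 5).
/n/ is a nasal (sonority 5).
/m/ is a nasal (sonority 5).
The maximum is 7.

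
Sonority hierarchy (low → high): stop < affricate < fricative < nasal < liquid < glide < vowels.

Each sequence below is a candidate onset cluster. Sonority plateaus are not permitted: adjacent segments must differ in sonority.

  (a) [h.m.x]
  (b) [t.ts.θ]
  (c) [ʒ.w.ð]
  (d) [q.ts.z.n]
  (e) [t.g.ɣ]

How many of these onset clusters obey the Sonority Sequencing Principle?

2

(a) [h.m.x]: profile 3-4-3 — violates.
(b) [t.ts.θ]: profile 1-2-3 — obeys.
(c) [ʒ.w.ð]: profile 3-6-3 — violates.
(d) [q.ts.z.n]: profile 1-2-3-4 — obeys.
(e) [t.g.ɣ]: profile 1-1-3 — violates.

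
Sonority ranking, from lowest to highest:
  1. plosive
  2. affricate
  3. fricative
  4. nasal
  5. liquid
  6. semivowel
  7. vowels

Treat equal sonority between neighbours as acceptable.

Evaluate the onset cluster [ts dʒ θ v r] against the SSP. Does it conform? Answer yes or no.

yes

/ts/: affricate = 2.
/dʒ/: affricate = 2.
/θ/: fricative = 3.
/v/: fricative = 3.
/r/: liquid = 5.
The profile 2-2-3-3-5 is non-decreasing (plateaus allowed), so the onset cluster satisfies the SSP.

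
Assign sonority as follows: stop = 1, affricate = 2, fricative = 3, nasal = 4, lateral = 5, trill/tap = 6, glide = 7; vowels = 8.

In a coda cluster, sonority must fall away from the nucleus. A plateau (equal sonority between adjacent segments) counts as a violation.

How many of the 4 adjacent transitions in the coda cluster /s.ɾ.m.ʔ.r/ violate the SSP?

2

/s/: fricative = 3.
/ɾ/: trill/tap = 6.
/m/: nasal = 4.
/ʔ/: stop = 1.
/r/: trill/tap = 6.
/s/→/ɾ/: 3→6 (does not fall) — violation.
/ɾ/→/m/: 6→4 (falls) — ok.
/m/→/ʔ/: 4→1 (falls) — ok.
/ʔ/→/r/: 1→6 (does not fall) — violation.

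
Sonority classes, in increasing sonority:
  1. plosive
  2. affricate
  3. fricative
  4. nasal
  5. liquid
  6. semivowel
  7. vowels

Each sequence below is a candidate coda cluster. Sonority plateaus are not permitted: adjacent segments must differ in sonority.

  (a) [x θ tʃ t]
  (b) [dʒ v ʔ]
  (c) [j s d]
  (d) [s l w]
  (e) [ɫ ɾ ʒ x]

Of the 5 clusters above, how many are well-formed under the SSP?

(a) sonority 3-3-2-1: ill-formed.
(b) sonority 2-3-1: ill-formed.
(c) sonority 6-3-1: well-formed.
(d) sonority 3-5-6: ill-formed.
(e) sonority 5-5-3-3: ill-formed.

1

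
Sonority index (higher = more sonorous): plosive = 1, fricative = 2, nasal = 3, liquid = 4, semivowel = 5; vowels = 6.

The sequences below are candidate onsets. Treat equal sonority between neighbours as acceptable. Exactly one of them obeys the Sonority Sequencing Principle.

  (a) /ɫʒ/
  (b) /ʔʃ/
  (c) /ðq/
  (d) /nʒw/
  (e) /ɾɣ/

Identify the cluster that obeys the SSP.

b

(a) sonority 4-2: ill-formed.
(b) sonority 1-2: well-formed.
(c) sonority 2-1: ill-formed.
(d) sonority 3-2-5: ill-formed.
(e) sonority 4-2: ill-formed.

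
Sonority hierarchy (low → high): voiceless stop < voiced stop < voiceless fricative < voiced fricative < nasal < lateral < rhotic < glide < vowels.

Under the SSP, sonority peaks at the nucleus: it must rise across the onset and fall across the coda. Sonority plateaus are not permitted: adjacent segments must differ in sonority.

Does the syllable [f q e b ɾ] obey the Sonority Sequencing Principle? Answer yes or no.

Onset: /f/ is a voiceless fricative (sonority 3), /q/ is a voiceless stop (sonority 1); then the nucleus /e/ (sonority 9).
Onset profile 3-1-9 — does not strictly rise throughout.
Coda: /b/ is a voiced stop (sonority 2), /ɾ/ is a rhotic (sonority 7).
Coda profile 9-2-7 — does not strictly fall throughout.

no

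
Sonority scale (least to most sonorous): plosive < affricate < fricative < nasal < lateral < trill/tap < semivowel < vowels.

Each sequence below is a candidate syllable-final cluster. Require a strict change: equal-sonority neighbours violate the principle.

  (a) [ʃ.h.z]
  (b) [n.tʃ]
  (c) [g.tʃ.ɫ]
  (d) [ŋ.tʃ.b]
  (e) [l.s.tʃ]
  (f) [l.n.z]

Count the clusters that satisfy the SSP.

4

(a) [ʃ.h.z]: profile 3-3-3 — violates.
(b) [n.tʃ]: profile 4-2 — obeys.
(c) [g.tʃ.ɫ]: profile 1-2-5 — violates.
(d) [ŋ.tʃ.b]: profile 4-2-1 — obeys.
(e) [l.s.tʃ]: profile 5-3-2 — obeys.
(f) [l.n.z]: profile 5-4-3 — obeys.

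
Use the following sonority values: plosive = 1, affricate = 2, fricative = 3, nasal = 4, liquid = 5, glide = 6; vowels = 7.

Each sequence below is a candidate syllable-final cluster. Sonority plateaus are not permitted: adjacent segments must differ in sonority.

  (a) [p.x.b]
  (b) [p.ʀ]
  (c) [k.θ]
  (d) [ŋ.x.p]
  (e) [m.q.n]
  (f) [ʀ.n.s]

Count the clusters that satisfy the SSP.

(a) sonority 1-3-1: ill-formed.
(b) sonority 1-5: ill-formed.
(c) sonority 1-3: ill-formed.
(d) sonority 4-3-1: well-formed.
(e) sonority 4-1-4: ill-formed.
(f) sonority 5-4-3: well-formed.

2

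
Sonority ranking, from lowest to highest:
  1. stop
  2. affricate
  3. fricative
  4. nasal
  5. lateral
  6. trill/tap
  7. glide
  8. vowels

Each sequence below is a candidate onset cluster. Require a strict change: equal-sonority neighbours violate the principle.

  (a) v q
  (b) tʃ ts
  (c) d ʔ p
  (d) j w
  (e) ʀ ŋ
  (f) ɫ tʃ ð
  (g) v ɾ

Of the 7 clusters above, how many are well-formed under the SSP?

(a) 3-1 → violates
(b) 2-2 → violates
(c) 1-1-1 → violates
(d) 7-7 → violates
(e) 6-4 → violates
(f) 5-2-3 → violates
(g) 3-6 → obeys

1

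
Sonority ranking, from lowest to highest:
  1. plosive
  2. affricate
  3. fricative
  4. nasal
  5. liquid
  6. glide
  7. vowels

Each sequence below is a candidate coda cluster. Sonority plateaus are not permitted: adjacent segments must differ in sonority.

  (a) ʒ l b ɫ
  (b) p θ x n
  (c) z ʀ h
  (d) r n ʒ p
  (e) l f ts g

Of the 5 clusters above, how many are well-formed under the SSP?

2

(a) ʒ l b ɫ: profile 3-5-1-5 — violates.
(b) p θ x n: profile 1-3-3-4 — violates.
(c) z ʀ h: profile 3-5-3 — violates.
(d) r n ʒ p: profile 5-4-3-1 — obeys.
(e) l f ts g: profile 5-3-2-1 — obeys.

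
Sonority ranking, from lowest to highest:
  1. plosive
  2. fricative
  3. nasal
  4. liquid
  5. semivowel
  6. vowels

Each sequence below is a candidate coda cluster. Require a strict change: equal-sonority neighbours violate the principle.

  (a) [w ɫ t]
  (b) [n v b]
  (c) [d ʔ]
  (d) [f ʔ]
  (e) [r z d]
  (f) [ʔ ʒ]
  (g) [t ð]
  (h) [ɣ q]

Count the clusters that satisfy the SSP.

(a) 5-4-1 → obeys
(b) 3-2-1 → obeys
(c) 1-1 → violates
(d) 2-1 → obeys
(e) 4-2-1 → obeys
(f) 1-2 → violates
(g) 1-2 → violates
(h) 2-1 → obeys

5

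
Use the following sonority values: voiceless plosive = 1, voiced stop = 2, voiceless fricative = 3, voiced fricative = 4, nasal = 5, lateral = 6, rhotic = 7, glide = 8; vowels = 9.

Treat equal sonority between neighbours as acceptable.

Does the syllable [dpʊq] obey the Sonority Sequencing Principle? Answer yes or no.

no

Onset: /d/ is a voiced stop (sonority 2), /p/ is a voiceless plosive (sonority 1); then the nucleus /ʊ/ (sonority 9).
Onset profile 2-1-9 — does not rise throughout.
Coda: /q/ is a voiceless plosive (sonority 1).
Coda profile 9-1 — falls from the nucleus.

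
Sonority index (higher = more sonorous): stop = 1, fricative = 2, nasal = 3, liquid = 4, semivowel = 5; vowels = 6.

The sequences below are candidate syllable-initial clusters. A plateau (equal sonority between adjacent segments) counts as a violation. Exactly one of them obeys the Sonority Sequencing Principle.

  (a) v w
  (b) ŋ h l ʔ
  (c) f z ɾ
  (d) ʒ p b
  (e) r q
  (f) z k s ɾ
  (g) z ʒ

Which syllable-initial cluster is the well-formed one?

a

(a) 2-5 → obeys
(b) 3-2-4-1 → violates
(c) 2-2-4 → violates
(d) 2-1-1 → violates
(e) 4-1 → violates
(f) 2-1-2-4 → violates
(g) 2-2 → violates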